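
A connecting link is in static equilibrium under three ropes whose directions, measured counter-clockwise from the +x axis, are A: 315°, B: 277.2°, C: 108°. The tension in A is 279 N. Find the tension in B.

Resolve: ΣF_x = 279 cos 315° + T_B cos 277.2° + T_C cos 108° = 0.
        ΣF_y = 279 sin 315° + T_B sin 277.2° + T_C sin 108° = 0.
The known terms sum to (197.3, -197.3) N, so 0.1253 T_B − 0.3090 T_C = -197.3 and -0.9921 T_B + 0.9511 T_C = 197.3.
Solving simultaneously: T_B = 676 N, T_C = 912.6 N.

T_B ≈ 676 N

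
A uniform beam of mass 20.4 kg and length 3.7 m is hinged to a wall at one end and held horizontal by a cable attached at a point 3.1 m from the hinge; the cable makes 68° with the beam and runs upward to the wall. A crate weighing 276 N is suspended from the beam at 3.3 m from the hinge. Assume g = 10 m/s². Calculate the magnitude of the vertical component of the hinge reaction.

Take torques about the hinge: T sin 68° · 3.1 = 20.4×10×1.85 + 276×3.3 = 1288.2 N·m.
So T = 1288.2 / (0.9272 × 3.1) = 448.18 N.
ΣF_y = 0: H_y = (20.4×10 + 276) − T sin 68° = 480 − 415.55 = 64.452 N.

|H_y| ≈ 64.5 N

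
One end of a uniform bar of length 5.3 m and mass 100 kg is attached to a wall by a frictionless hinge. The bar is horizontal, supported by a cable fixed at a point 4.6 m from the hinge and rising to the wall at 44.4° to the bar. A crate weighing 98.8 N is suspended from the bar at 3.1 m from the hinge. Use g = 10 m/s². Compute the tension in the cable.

Take torques about the hinge: T sin 44.4° · 4.6 = 100×10×2.65 + 98.8×3.1 = 2956.3 N·m.
So T = 2956.3 / (0.6997 × 4.6) = 918.54 N.

T ≈ 919 N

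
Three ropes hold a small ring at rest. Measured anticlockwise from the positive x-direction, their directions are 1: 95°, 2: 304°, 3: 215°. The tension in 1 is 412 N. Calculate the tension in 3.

T_3 ≈ 200 N

Resolve: ΣF_x = 412 cos 95° + T_2 cos 304° + T_3 cos 215° = 0.
        ΣF_y = 412 sin 95° + T_2 sin 304° + T_3 sin 215° = 0.
The known terms sum to (-35.91, 410.4) N, so 0.5592 T_2 − 0.8192 T_3 = 35.91 and -0.8290 T_2 − 0.5736 T_3 = -410.4.
Solving simultaneously: T_2 = 356.9 N, T_3 = 199.8 N.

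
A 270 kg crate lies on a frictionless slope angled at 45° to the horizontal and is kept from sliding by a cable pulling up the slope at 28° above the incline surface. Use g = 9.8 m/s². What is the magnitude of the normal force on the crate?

N ≈ 876 N

Take axes along and perpendicular to the incline. Weight components: W sin 45° = 1871 N down-slope, W cos 45° = 1871 N into the surface.
Along incline: T cos 28° = W sin 45° → T = 2119 N.
Perpendicular: N = W cos 45° − T sin 28° = 876.2 N.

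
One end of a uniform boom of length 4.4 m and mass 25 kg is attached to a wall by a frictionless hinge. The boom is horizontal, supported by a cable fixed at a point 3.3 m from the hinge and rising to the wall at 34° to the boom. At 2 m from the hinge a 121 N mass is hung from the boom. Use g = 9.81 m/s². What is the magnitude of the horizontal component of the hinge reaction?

H_x ≈ 351 N

Take torques about the hinge: T sin 34° · 3.3 = 25×9.81×2.2 + 121×2 = 781.55 N·m.
So T = 781.55 / (0.5592 × 3.3) = 423.53 N.
ΣF_x = 0: H_x = T cos 34° = 351.12 N.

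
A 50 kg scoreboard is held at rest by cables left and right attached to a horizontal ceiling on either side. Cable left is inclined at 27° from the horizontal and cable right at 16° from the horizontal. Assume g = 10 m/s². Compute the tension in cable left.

Weight W = 50 × 10 = 500 N acts straight down.
Horizontal: T_left cos 27° = T_right cos 16°  →  T_right = 0.9269 T_left.
Vertical: T_left sin 27° + T_right sin 16° = 500.
Substituting the horizontal relation into the vertical equation gives 0.7095 T_left = 500, so T_left = 704.7 N.

T_left ≈ 705 N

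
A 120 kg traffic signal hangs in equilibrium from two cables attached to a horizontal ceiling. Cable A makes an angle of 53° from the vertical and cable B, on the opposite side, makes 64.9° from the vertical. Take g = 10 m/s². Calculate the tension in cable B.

Angles from the horizontal: cable A is 90° − 53° = 37°, cable B is 90° − 64.9° = 25.1°.
Weight W = 120 × 10 = 1200 N acts straight down.
Horizontal: T_A cos 37° = T_B cos 25.1°  →  T_A = 1.134 T_B.
Vertical: T_A sin 37° + T_B sin 25.1° = 1200.
Substituting the horizontal relation into the vertical equation gives 1.107 T_B = 1200, so T_B = 1084 N.

T_B ≈ 1080 N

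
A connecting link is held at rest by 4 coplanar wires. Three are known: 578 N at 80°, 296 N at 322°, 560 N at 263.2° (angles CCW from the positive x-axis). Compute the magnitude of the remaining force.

Sum the known components: ΣF_x = 267.3 N, ΣF_y = -169.1 N.
For equilibrium the remaining force must supply (−ΣF_x, −ΣF_y) = (-267.3, 169.1) N.
Magnitude = √((-267.3)² + (169.1)²) = 316.3 N; direction = atan2(169.1, -267.3) = 147.7°.

F ≈ 316 N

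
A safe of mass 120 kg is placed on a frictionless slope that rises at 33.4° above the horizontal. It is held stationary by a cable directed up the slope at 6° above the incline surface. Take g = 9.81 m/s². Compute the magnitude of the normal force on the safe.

Take axes along and perpendicular to the incline. Weight components: W sin 33.4° = 648 N down-slope, W cos 33.4° = 982.8 N into the surface.
Along incline: T cos 6° = W sin 33.4° → T = 651.6 N.
Perpendicular: N = W cos 33.4° − T sin 6° = 914.7 N.

N ≈ 915 N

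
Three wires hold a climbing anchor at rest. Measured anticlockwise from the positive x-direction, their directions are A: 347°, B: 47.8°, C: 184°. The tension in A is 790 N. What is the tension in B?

Resolve: ΣF_x = 790 cos 347° + T_B cos 47.8° + T_C cos 184° = 0.
        ΣF_y = 790 sin 347° + T_B sin 47.8° + T_C sin 184° = 0.
The known terms sum to (769.8, -177.7) N, so 0.6717 T_B − 0.9976 T_C = -769.8 and 0.7408 T_B − 0.0698 T_C = 177.7.
Solving simultaneously: T_B = 333.7 N, T_C = 996.3 N.

T_B ≈ 334 N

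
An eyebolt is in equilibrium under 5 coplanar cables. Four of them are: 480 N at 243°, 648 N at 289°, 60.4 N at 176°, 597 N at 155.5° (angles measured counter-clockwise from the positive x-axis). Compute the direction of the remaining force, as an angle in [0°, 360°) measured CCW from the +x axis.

Sum the known components: ΣF_x = -610.4 N, ΣF_y = -788.6 N.
For equilibrium the remaining force must supply (−ΣF_x, −ΣF_y) = (610.4, 788.6) N.
Magnitude = √((610.4)² + (788.6)²) = 997.3 N; direction = atan2(788.6, 610.4) = 52.3°.

θ ≈ 52.3°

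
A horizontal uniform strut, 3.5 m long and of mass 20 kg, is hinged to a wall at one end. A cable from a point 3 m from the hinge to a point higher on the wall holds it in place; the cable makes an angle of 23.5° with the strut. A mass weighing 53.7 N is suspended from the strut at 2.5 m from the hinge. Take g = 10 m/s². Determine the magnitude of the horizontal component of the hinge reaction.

H_x ≈ 371 N

Take torques about the hinge: T sin 23.5° · 3 = 20×10×1.75 + 53.7×2.5 = 484.25 N·m.
So T = 484.25 / (0.3987 × 3) = 404.81 N.
ΣF_x = 0: H_x = T cos 23.5° = 371.23 N.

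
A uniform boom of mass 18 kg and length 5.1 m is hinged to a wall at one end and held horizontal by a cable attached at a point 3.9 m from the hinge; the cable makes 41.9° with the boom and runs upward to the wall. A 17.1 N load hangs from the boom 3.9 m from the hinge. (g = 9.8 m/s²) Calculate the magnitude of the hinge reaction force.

Take torques about the hinge: T sin 41.9° · 3.9 = 18×9.8×2.55 + 17.1×3.9 = 516.51 N·m.
So T = 516.51 / (0.6678 × 3.9) = 198.31 N.
ΣF_x = 0: H_x = T cos 41.9° = 147.61 N.
ΣF_y = 0: H_y = (18×9.8 + 17.1) − T sin 41.9° = 193.5 − 132.44 = 61.062 N.
|H| = √(H_x² + H_y²) = √((147.61)² + (61.062)²) = 159.74 N.

|H| ≈ 160 N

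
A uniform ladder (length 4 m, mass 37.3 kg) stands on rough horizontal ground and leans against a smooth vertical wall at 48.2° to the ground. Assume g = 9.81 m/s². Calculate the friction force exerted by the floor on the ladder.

Torques about the foot: N_wall · 4 sin 48.2° = 37.3×9.81×2 cos 48.2° → N_wall = 163.58 N.
ΣF_x = 0: f_floor = N_wall = 163.58 N.

f ≈ 164 N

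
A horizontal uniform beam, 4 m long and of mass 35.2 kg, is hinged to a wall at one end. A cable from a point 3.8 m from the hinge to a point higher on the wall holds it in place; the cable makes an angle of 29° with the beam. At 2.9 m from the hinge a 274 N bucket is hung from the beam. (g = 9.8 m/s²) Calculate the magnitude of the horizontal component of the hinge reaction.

H_x ≈ 705 N

Take torques about the hinge: T sin 29° · 3.8 = 35.2×9.8×2 + 274×2.9 = 1484.5 N·m.
So T = 1484.5 / (0.4848 × 3.8) = 805.81 N.
ΣF_x = 0: H_x = T cos 29° = 704.77 N.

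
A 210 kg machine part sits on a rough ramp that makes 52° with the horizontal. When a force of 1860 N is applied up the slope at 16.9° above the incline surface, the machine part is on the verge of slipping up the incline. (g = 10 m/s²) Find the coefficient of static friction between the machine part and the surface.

On the verge of sliding up the incline, friction is at its maximum μN and acts down the slope.
Perpendicular to incline: N = W cos 52° − P sin 16.9° = 1293 − 540.7 = 752.2 N.
Along incline: P cos 16.9° − μN = W sin 52° → μ = −(W sin 52° − P cos 16.9°) / N = 0.166.

μ ≈ 0.166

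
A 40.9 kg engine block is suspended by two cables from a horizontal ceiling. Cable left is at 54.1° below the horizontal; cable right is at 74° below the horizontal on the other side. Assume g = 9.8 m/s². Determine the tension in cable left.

Weight W = 40.9 × 9.8 = 400.8 N acts straight down.
Horizontal: T_left cos 54.1° = T_right cos 74°  →  T_right = 2.127 T_left.
Vertical: T_left sin 54.1° + T_right sin 74° = 400.8.
Substituting the horizontal relation into the vertical equation gives 2.855 T_left = 400.8, so T_left = 140.4 N.

T_left ≈ 140 N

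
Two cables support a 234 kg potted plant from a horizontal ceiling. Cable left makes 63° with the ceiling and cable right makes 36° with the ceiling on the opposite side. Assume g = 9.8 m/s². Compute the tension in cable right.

T_right ≈ 1050 N

Weight W = 234 × 9.8 = 2293 N acts straight down.
Horizontal: T_left cos 63° = T_right cos 36°  →  T_left = 1.782 T_right.
Vertical: T_left sin 63° + T_right sin 36° = 2293.
Substituting the horizontal relation into the vertical equation gives 2.176 T_right = 2293, so T_right = 1054 N.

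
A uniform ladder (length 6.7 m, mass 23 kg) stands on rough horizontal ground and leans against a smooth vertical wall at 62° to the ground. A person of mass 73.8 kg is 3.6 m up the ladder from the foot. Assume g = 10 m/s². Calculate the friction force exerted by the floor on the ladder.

Torques about the foot: N_wall · 6.7 sin 62° = 23×10×3.35 cos 62° + 73.8×10×3.6 cos 62° → N_wall = 271.99 N.
ΣF_x = 0: f_floor = N_wall = 271.99 N.

f ≈ 272 N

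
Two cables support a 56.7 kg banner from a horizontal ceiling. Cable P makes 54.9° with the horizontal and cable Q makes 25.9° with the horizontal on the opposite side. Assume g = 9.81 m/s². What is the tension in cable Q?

T_Q ≈ 324 N

Weight W = 56.7 × 9.81 = 556.2 N acts straight down.
Horizontal: T_P cos 54.9° = T_Q cos 25.9°  →  T_P = 1.564 T_Q.
Vertical: T_P sin 54.9° + T_Q sin 25.9° = 556.2.
Substituting the horizontal relation into the vertical equation gives 1.717 T_Q = 556.2, so T_Q = 324 N.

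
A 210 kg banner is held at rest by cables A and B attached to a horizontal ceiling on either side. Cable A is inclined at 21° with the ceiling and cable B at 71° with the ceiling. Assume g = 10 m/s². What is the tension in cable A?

Weight W = 210 × 10 = 2100 N acts straight down.
Horizontal: T_A cos 21° = T_B cos 71°  →  T_B = 2.868 T_A.
Vertical: T_A sin 21° + T_B sin 71° = 2100.
Substituting the horizontal relation into the vertical equation gives 3.07 T_A = 2100, so T_A = 684.1 N.

T_A ≈ 684 N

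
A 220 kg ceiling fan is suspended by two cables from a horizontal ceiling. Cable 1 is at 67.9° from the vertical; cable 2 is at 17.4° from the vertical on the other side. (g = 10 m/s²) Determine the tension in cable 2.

T_2 ≈ 2050 N

Angles from the horizontal: cable 1 is 90° − 67.9° = 22.1°, cable 2 is 90° − 17.4° = 72.6°.
Weight W = 220 × 10 = 2200 N acts straight down.
Horizontal: T_1 cos 22.1° = T_2 cos 72.6°  →  T_1 = 0.3228 T_2.
Vertical: T_1 sin 22.1° + T_2 sin 72.6° = 2200.
Substituting the horizontal relation into the vertical equation gives 1.076 T_2 = 2200, so T_2 = 2045 N.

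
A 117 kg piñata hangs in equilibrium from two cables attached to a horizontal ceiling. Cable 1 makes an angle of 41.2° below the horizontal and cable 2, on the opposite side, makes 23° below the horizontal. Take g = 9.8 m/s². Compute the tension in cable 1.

T_1 ≈ 1170 N

Weight W = 117 × 9.8 = 1147 N acts straight down.
Horizontal: T_1 cos 41.2° = T_2 cos 23°  →  T_2 = 0.8174 T_1.
Vertical: T_1 sin 41.2° + T_2 sin 23° = 1147.
Substituting the horizontal relation into the vertical equation gives 0.9781 T_1 = 1147, so T_1 = 1172 N.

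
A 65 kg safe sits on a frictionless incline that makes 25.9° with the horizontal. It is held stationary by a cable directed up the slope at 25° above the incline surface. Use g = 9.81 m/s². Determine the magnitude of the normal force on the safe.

N ≈ 444 N

Take axes along and perpendicular to the incline. Weight components: W sin 25.9° = 278.5 N down-slope, W cos 25.9° = 573.6 N into the surface.
Along incline: T cos 25° = W sin 25.9° → T = 307.3 N.
Perpendicular: N = W cos 25.9° − T sin 25° = 443.7 N.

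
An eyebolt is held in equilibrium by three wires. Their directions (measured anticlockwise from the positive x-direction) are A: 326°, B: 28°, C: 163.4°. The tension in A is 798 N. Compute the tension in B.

Resolve: ΣF_x = 798 cos 326° + T_B cos 28° + T_C cos 163.4° = 0.
        ΣF_y = 798 sin 326° + T_B sin 28° + T_C sin 163.4° = 0.
The known terms sum to (661.6, -446.2) N, so 0.8829 T_B − 0.9583 T_C = -661.6 and 0.4695 T_B + 0.2857 T_C = 446.2.
Solving simultaneously: T_B = 339.9 N, T_C = 1003 N.

T_B ≈ 340 N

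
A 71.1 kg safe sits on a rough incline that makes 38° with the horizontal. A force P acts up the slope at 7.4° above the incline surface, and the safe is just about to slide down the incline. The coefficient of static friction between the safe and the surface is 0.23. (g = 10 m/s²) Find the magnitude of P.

P ≈ 321 N

On the verge of sliding down the incline, friction equals μN and acts up the slope.
Perpendicular: N + P sin 7.4° = W cos 38° = 560.3 N.
Along incline: P cos 7.4° + μN = W sin 38° with W sin 38° = 437.7 N.
Solving the pair for P and N: P = 321.1 N, N = 518.9 N (and f = μN = 119.4 N).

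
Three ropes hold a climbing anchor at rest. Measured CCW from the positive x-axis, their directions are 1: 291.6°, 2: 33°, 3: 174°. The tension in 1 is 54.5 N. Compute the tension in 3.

T_3 ≈ 84.9 N

Resolve: ΣF_x = 54.5 cos 291.6° + T_2 cos 33° + T_3 cos 174° = 0.
        ΣF_y = 54.5 sin 291.6° + T_2 sin 33° + T_3 sin 174° = 0.
The known terms sum to (20.06, -50.67) N, so 0.8387 T_2 − 0.9945 T_3 = -20.06 and 0.5446 T_2 + 0.1045 T_3 = 50.67.
Solving simultaneously: T_2 = 76.75 N, T_3 = 84.89 N.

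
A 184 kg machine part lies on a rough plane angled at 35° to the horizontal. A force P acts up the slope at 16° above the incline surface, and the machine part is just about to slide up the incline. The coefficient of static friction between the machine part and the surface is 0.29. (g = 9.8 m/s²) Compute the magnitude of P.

On the verge of sliding up the incline, friction equals μN and acts down the slope.
Perpendicular: N + P sin 16° = W cos 35° = 1477 N.
Along incline: P cos 16° = W sin 35° + μN  with W sin 35° = 1034 N.
Solving the pair for P and N: P = 1405 N, N = 1090 N (and f = μN = 316.1 N).

P ≈ 1400 N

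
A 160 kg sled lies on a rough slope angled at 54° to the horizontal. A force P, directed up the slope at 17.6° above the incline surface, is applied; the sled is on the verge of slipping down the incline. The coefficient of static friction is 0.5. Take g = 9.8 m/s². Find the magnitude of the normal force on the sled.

N ≈ 617 N

On the verge of sliding down the incline, friction equals μN and acts up the slope.
Perpendicular: N + P sin 17.6° = W cos 54° = 921.6 N.
Along incline: P cos 17.6° + μN = W sin 54° with W sin 54° = 1269 N.
Solving the pair for P and N: P = 1007 N, N = 617.1 N (and f = μN = 308.6 N).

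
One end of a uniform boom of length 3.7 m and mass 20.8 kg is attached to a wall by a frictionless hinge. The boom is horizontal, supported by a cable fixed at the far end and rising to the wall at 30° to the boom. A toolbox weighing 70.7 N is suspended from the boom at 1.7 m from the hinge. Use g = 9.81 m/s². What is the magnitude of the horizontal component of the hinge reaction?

Take torques about the hinge: T sin 30° · 3.7 = 20.8×9.81×1.85 + 70.7×1.7 = 497.68 N·m.
So T = 497.68 / (0.5000 × 3.7) = 269.02 N.
ΣF_x = 0: H_x = T cos 30° = 232.97 N.

H_x ≈ 233 N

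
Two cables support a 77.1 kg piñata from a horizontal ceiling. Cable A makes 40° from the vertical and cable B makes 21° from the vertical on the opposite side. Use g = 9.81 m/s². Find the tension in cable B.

Angles from the horizontal: cable A is 90° − 40° = 50°, cable B is 90° − 21° = 69°.
Weight W = 77.1 × 9.81 = 756.4 N acts straight down.
Horizontal: T_A cos 50° = T_B cos 69°  →  T_A = 0.5575 T_B.
Vertical: T_A sin 50° + T_B sin 69° = 756.4.
Substituting the horizontal relation into the vertical equation gives 1.361 T_B = 756.4, so T_B = 555.9 N.

T_B ≈ 556 N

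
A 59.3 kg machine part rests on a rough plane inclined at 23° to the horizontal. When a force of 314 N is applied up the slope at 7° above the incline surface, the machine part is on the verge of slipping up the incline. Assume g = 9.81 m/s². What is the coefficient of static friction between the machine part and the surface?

μ ≈ 0.170

On the verge of sliding up the incline, friction is at its maximum μN and acts down the slope.
Perpendicular to incline: N = W cos 23° − P sin 7° = 535.5 − 38.27 = 497.2 N.
Along incline: P cos 7° − μN = W sin 23° → μ = −(W sin 23° − P cos 7°) / N = 0.1697.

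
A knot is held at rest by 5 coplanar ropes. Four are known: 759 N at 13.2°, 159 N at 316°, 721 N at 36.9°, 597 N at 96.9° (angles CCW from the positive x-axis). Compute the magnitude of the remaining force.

Sum the known components: ΣF_x = 1358 N, ΣF_y = 1088 N.
For equilibrium the remaining force must supply (−ΣF_x, −ΣF_y) = (-1358, -1088) N.
Magnitude = √((-1358)² + (-1088)²) = 1741 N; direction = atan2(-1088, -1358) = 218.7°.

F ≈ 1740 N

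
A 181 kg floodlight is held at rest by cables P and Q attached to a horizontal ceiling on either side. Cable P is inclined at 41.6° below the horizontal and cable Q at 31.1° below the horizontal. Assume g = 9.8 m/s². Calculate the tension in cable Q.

T_Q ≈ 1390 N

Weight W = 181 × 9.8 = 1774 N acts straight down.
Horizontal: T_P cos 41.6° = T_Q cos 31.1°  →  T_P = 1.145 T_Q.
Vertical: T_P sin 41.6° + T_Q sin 31.1° = 1774.
Substituting the horizontal relation into the vertical equation gives 1.277 T_Q = 1774, so T_Q = 1389 N.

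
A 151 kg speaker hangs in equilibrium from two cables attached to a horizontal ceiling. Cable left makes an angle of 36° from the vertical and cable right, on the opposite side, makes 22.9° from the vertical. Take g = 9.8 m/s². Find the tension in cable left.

T_left ≈ 672 N

Angles from the horizontal: cable left is 90° − 36° = 54°, cable right is 90° − 22.9° = 67.1°.
Weight W = 151 × 9.8 = 1480 N acts straight down.
Horizontal: T_left cos 54° = T_right cos 67.1°  →  T_right = 1.511 T_left.
Vertical: T_left sin 54° + T_right sin 67.1° = 1480.
Substituting the horizontal relation into the vertical equation gives 2.2 T_left = 1480, so T_left = 672.5 N.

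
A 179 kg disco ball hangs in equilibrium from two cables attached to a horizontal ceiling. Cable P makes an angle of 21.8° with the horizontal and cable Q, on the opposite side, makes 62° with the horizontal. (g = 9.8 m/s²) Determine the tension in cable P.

Weight W = 179 × 9.8 = 1754 N acts straight down.
Horizontal: T_P cos 21.8° = T_Q cos 62°  →  T_Q = 1.978 T_P.
Vertical: T_P sin 21.8° + T_Q sin 62° = 1754.
Substituting the horizontal relation into the vertical equation gives 2.118 T_P = 1754, so T_P = 828.4 N.

T_P ≈ 828 N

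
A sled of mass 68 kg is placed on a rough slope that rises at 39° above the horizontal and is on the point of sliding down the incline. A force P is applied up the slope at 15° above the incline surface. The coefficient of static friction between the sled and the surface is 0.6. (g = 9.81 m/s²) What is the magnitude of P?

On the verge of sliding down the incline, friction equals μN and acts up the slope.
Perpendicular: N + P sin 15° = W cos 39° = 518.4 N.
Along incline: P cos 15° + μN = W sin 39° with W sin 39° = 419.8 N.
Solving the pair for P and N: P = 134.2 N, N = 483.7 N (and f = μN = 290.2 N).

P ≈ 134 N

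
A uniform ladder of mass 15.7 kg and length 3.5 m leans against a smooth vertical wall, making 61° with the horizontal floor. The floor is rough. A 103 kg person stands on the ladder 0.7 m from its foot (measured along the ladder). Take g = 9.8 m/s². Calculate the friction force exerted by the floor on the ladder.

Torques about the foot: N_wall · 3.5 sin 61° = 15.7×9.8×1.75 cos 61° + 103×9.8×0.7 cos 61° → N_wall = 154.55 N.
ΣF_x = 0: f_floor = N_wall = 154.55 N.

f ≈ 155 N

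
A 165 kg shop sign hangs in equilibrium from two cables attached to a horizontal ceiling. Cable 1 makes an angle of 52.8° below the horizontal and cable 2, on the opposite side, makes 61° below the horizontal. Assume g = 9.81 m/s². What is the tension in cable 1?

T_1 ≈ 858 N

Weight W = 165 × 9.81 = 1619 N acts straight down.
Horizontal: T_1 cos 52.8° = T_2 cos 61°  →  T_2 = 1.247 T_1.
Vertical: T_1 sin 52.8° + T_2 sin 61° = 1619.
Substituting the horizontal relation into the vertical equation gives 1.887 T_1 = 1619, so T_1 = 857.7 N.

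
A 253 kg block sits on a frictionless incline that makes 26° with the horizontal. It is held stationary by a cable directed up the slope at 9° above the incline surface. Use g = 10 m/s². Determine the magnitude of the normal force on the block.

N ≈ 2100 N

Take axes along and perpendicular to the incline. Weight components: W sin 26° = 1109 N down-slope, W cos 26° = 2274 N into the surface.
Along incline: T cos 9° = W sin 26° → T = 1123 N.
Perpendicular: N = W cos 26° − T sin 9° = 2098 N.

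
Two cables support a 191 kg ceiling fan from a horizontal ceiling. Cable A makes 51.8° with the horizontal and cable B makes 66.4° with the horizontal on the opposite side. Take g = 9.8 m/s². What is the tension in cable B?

T_B ≈ 1310 N

Weight W = 191 × 9.8 = 1872 N acts straight down.
Horizontal: T_A cos 51.8° = T_B cos 66.4°  →  T_A = 0.6474 T_B.
Vertical: T_A sin 51.8° + T_B sin 66.4° = 1872.
Substituting the horizontal relation into the vertical equation gives 1.425 T_B = 1872, so T_B = 1313 N.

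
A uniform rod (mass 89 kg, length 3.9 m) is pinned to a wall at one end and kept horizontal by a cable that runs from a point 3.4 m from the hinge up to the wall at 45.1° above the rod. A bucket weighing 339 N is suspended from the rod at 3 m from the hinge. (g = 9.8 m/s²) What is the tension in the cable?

Take torques about the hinge: T sin 45.1° · 3.4 = 89×9.8×1.95 + 339×3 = 2717.8 N·m.
So T = 2717.8 / (0.7083 × 3.4) = 1128.5 N.

T ≈ 1130 N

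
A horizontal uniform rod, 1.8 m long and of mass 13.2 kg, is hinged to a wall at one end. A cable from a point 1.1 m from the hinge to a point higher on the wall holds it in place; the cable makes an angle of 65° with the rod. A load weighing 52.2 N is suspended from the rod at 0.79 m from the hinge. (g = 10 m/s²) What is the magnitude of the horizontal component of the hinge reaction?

Take torques about the hinge: T sin 65° · 1.1 = 13.2×10×0.9 + 52.2×0.79 = 160.04 N·m.
So T = 160.04 / (0.9063 × 1.1) = 160.53 N.
ΣF_x = 0: H_x = T cos 65° = 67.843 N.

H_x ≈ 67.8 N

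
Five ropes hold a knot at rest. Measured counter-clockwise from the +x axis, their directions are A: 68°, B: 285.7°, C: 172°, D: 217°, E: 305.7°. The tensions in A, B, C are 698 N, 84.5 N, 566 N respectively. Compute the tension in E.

Resolve: ΣF_x = 698 cos 68° + 84.5 cos 285.7° + 566 cos 172° + T_D cos 217° + T_E cos 305.7° = 0.
        ΣF_y = 698 sin 68° + 84.5 sin 285.7° + 566 sin 172° + T_D sin 217° + T_E sin 305.7° = 0.
The known terms sum to (-276.2, 644.6) N, so -0.7986 T_D + 0.5835 T_E = 276.2 and -0.6018 T_D − 0.8121 T_E = -644.6.
Solving simultaneously: T_D = 151.9 N, T_E = 681.2 N.

T_E ≈ 681 N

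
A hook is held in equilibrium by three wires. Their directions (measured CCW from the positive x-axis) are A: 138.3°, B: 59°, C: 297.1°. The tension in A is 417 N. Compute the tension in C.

Resolve: ΣF_x = 417 cos 138.3° + T_B cos 59° + T_C cos 297.1° = 0.
        ΣF_y = 417 sin 138.3° + T_B sin 59° + T_C sin 297.1° = 0.
The known terms sum to (-311.3, 277.4) N, so 0.5150 T_B + 0.4555 T_C = 311.3 and 0.8572 T_B − 0.8902 T_C = -277.4.
Solving simultaneously: T_B = 177.6 N, T_C = 482.6 N.

T_C ≈ 483 N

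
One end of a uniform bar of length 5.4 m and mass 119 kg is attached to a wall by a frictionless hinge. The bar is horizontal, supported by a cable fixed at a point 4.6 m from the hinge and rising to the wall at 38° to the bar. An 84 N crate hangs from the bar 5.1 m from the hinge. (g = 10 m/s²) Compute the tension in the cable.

T ≈ 1290 N

Take torques about the hinge: T sin 38° · 4.6 = 119×10×2.7 + 84×5.1 = 3641.4 N·m.
So T = 3641.4 / (0.6157 × 4.6) = 1285.8 N.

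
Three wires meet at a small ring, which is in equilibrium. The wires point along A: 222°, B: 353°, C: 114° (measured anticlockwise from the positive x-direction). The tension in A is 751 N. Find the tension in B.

Resolve: ΣF_x = 751 cos 222° + T_B cos 353° + T_C cos 114° = 0.
        ΣF_y = 751 sin 222° + T_B sin 353° + T_C sin 114° = 0.
The known terms sum to (-558.1, -502.5) N, so 0.9925 T_B − 0.4067 T_C = 558.1 and -0.1219 T_B + 0.9135 T_C = 502.5.
Solving simultaneously: T_B = 833.3 N, T_C = 661.2 N.

T_B ≈ 833 N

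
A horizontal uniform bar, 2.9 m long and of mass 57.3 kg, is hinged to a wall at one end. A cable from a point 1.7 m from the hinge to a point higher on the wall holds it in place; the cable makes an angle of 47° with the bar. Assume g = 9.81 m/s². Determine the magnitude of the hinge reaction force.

Take torques about the hinge: T sin 47° · 1.7 = 57.3×9.81×1.45 = 815.06 N·m.
So T = 815.06 / (0.7314 × 1.7) = 655.56 N.
ΣF_x = 0: H_x = T cos 47° = 447.09 N.
ΣF_y = 0: H_y = (57.3×9.81) − T sin 47° = 562.11 − 479.45 = 82.664 N.
|H| = √(H_x² + H_y²) = √((447.09)² + (82.664)²) = 454.67 N.

|H| ≈ 455 N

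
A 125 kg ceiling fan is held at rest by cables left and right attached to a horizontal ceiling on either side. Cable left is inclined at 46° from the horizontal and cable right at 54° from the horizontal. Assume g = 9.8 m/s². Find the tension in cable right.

T_right ≈ 864 N

Weight W = 125 × 9.8 = 1225 N acts straight down.
Horizontal: T_left cos 46° = T_right cos 54°  →  T_left = 0.8462 T_right.
Vertical: T_left sin 46° + T_right sin 54° = 1225.
Substituting the horizontal relation into the vertical equation gives 1.418 T_right = 1225, so T_right = 864.1 N.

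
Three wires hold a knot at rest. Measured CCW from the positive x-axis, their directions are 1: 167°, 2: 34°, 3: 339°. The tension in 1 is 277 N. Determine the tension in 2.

T_2 ≈ 47.1 N

Resolve: ΣF_x = 277 cos 167° + T_2 cos 34° + T_3 cos 339° = 0.
        ΣF_y = 277 sin 167° + T_2 sin 34° + T_3 sin 339° = 0.
The known terms sum to (-269.9, 62.31) N, so 0.8290 T_2 + 0.9336 T_3 = 269.9 and 0.5592 T_2 − 0.3584 T_3 = -62.31.
Solving simultaneously: T_2 = 47.06 N, T_3 = 247.3 N.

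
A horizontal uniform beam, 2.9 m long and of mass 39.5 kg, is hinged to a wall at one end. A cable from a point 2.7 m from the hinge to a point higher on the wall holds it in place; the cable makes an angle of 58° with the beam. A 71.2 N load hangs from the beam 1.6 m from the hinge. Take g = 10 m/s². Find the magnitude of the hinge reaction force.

Take torques about the hinge: T sin 58° · 2.7 = 39.5×10×1.45 + 71.2×1.6 = 686.67 N·m.
So T = 686.67 / (0.8480 × 2.7) = 299.89 N.
ΣF_x = 0: H_x = T cos 58° = 158.92 N.
ΣF_y = 0: H_y = (39.5×10 + 71.2) − T sin 58° = 466.2 − 254.32 = 211.88 N.
|H| = √(H_x² + H_y²) = √((158.92)² + (211.88)²) = 264.85 N.

|H| ≈ 265 N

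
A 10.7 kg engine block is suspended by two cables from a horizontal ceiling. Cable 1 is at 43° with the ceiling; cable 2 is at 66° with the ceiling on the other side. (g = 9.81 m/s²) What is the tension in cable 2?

Weight W = 10.7 × 9.81 = 105 N acts straight down.
Horizontal: T_1 cos 43° = T_2 cos 66°  →  T_1 = 0.5561 T_2.
Vertical: T_1 sin 43° + T_2 sin 66° = 105.
Substituting the horizontal relation into the vertical equation gives 1.293 T_2 = 105, so T_2 = 81.19 N.

T_2 ≈ 81.2 N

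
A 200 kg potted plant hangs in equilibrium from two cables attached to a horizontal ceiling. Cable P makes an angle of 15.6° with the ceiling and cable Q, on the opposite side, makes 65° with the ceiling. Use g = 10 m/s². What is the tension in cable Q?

Weight W = 200 × 10 = 2000 N acts straight down.
Horizontal: T_P cos 15.6° = T_Q cos 65°  →  T_P = 0.4388 T_Q.
Vertical: T_P sin 15.6° + T_Q sin 65° = 2000.
Substituting the horizontal relation into the vertical equation gives 1.024 T_Q = 2000, so T_Q = 1953 N.

T_Q ≈ 1950 N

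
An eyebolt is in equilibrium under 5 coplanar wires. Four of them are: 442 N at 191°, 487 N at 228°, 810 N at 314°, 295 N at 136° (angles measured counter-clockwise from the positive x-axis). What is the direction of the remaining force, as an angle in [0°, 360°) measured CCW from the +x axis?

θ ≈ 63.6°

Sum the known components: ΣF_x = -409.3 N, ΣF_y = -824 N.
For equilibrium the remaining force must supply (−ΣF_x, −ΣF_y) = (409.3, 824) N.
Magnitude = √((409.3)² + (824)²) = 920 N; direction = atan2(824, 409.3) = 63.6°.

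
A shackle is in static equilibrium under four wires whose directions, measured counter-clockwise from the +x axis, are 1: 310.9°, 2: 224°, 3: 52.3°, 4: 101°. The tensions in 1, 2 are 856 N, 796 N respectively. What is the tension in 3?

T_3 ≈ 321 N

Resolve: ΣF_x = 856 cos 310.9° + 796 cos 224° + T_3 cos 52.3° + T_4 cos 101° = 0.
        ΣF_y = 856 sin 310.9° + 796 sin 224° + T_3 sin 52.3° + T_4 sin 101° = 0.
The known terms sum to (-12.14, -1200) N, so 0.6115 T_3 − 0.1908 T_4 = 12.14 and 0.7912 T_3 + 0.9816 T_4 = 1200.
Solving simultaneously: T_3 = 320.6 N, T_4 = 964 N.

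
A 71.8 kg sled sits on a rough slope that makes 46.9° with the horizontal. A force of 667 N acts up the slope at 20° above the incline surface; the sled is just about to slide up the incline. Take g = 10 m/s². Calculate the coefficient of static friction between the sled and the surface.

On the verge of sliding up the incline, friction is at its maximum μN and acts down the slope.
Perpendicular to incline: N = W cos 46.9° − P sin 20° = 490.6 − 228.1 = 262.5 N.
Along incline: P cos 20° − μN = W sin 46.9° → μ = −(W sin 46.9° − P cos 20°) / N = 0.3906.

μ ≈ 0.391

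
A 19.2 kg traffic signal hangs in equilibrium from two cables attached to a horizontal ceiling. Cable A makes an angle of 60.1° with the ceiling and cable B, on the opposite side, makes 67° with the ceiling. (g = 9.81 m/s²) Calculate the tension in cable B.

Weight W = 19.2 × 9.81 = 188.4 N acts straight down.
Horizontal: T_A cos 60.1° = T_B cos 67°  →  T_A = 0.7838 T_B.
Vertical: T_A sin 60.1° + T_B sin 67° = 188.4.
Substituting the horizontal relation into the vertical equation gives 1.6 T_B = 188.4, so T_B = 117.7 N.

T_B ≈ 118 N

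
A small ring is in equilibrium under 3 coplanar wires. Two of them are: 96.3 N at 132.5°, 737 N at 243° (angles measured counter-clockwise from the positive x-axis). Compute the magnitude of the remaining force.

Sum the known components: ΣF_x = -399.7 N, ΣF_y = -585.7 N.
For equilibrium the remaining force must supply (−ΣF_x, −ΣF_y) = (399.7, 585.7) N.
Magnitude = √((399.7)² + (585.7)²) = 709 N; direction = atan2(585.7, 399.7) = 55.7°.

F ≈ 709 N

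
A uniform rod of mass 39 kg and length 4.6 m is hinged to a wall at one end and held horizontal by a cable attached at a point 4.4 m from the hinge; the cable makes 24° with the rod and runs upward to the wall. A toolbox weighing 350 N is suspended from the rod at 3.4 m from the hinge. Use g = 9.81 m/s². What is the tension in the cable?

Take torques about the hinge: T sin 24° · 4.4 = 39×9.81×2.3 + 350×3.4 = 2070 N·m.
So T = 2070 / (0.4067 × 4.4) = 1156.6 N.

T ≈ 1160 N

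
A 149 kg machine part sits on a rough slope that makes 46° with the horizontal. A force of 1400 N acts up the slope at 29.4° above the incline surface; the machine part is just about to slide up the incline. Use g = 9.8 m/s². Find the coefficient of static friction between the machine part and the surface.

On the verge of sliding up the incline, friction is at its maximum μN and acts down the slope.
Perpendicular to incline: N = W cos 46° − P sin 29.4° = 1014 − 687.3 = 327.1 N.
Along incline: P cos 29.4° − μN = W sin 46° → μ = −(W sin 46° − P cos 29.4°) / N = 0.5177.

μ ≈ 0.518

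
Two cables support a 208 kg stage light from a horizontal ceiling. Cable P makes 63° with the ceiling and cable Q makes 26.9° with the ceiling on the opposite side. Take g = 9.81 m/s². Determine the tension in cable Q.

Weight W = 208 × 9.81 = 2040 N acts straight down.
Horizontal: T_P cos 63° = T_Q cos 26.9°  →  T_P = 1.964 T_Q.
Vertical: T_P sin 63° + T_Q sin 26.9° = 2040.
Substituting the horizontal relation into the vertical equation gives 2.203 T_Q = 2040, so T_Q = 926.4 N.

T_Q ≈ 926 N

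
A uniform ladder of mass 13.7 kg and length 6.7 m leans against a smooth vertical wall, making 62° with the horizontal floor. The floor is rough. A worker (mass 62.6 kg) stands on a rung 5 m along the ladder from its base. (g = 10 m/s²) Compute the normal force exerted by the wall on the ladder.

N_wall ≈ 285 N

Torques about the foot: N_wall · 6.7 sin 62° = 13.7×10×3.35 cos 62° + 62.6×10×5 cos 62° → N_wall = 284.82 N.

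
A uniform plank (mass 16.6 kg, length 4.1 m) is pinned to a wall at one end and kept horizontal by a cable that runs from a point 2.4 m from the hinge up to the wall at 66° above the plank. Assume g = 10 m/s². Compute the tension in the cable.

T ≈ 155 N

Take torques about the hinge: T sin 66° · 2.4 = 16.6×10×2.05 = 340.3 N·m.
So T = 340.3 / (0.9135 × 2.4) = 155.21 N.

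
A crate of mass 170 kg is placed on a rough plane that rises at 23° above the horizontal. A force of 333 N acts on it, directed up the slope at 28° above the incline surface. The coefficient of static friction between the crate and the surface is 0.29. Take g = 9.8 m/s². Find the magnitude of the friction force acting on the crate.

f ≈ 357 N

Axes along / perpendicular to the incline. W sin 23° = 651 N down-slope; W cos 23° = 1534 N into the surface.
Perpendicular: N = W cos 23° − P sin 28° = 1534 − 156.3 = 1377 N.
Along incline: P cos 28° + f = W sin 23° (friction acts up-slope) → f = 651 − 294 = 356.9 N.
|f| = 356.9 N ≤ μN = 399.4 N, so the crate is indeed static.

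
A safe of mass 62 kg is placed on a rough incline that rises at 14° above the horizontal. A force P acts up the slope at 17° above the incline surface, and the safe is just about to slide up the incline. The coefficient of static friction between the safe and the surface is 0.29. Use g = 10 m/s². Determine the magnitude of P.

P ≈ 312 N

On the verge of sliding up the incline, friction equals μN and acts down the slope.
Perpendicular: N + P sin 17° = W cos 14° = 601.6 N.
Along incline: P cos 17° = W sin 14° + μN  with W sin 14° = 150 N.
Solving the pair for P and N: P = 311.6 N, N = 510.5 N (and f = μN = 148 N).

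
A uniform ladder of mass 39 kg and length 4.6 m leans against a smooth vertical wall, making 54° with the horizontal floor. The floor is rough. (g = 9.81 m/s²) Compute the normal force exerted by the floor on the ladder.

N_floor ≈ 383 N

ΣF_y = 0: N_floor = 39×9.81 = 382.59 N.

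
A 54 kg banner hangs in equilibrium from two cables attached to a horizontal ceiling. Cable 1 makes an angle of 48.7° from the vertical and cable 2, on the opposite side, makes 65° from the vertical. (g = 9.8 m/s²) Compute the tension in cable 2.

Angles from the horizontal: cable 1 is 90° − 48.7° = 41.3°, cable 2 is 90° − 65° = 25°.
Weight W = 54 × 9.8 = 529.2 N acts straight down.
Horizontal: T_1 cos 41.3° = T_2 cos 25°  →  T_1 = 1.206 T_2.
Vertical: T_1 sin 41.3° + T_2 sin 25° = 529.2.
Substituting the horizontal relation into the vertical equation gives 1.219 T_2 = 529.2, so T_2 = 434.2 N.

T_2 ≈ 434 N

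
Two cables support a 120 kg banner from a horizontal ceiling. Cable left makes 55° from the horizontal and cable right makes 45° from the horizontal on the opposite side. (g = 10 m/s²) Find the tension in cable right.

T_right ≈ 699 N

Weight W = 120 × 10 = 1200 N acts straight down.
Horizontal: T_left cos 55° = T_right cos 45°  →  T_left = 1.233 T_right.
Vertical: T_left sin 55° + T_right sin 45° = 1200.
Substituting the horizontal relation into the vertical equation gives 1.717 T_right = 1200, so T_right = 698.9 N.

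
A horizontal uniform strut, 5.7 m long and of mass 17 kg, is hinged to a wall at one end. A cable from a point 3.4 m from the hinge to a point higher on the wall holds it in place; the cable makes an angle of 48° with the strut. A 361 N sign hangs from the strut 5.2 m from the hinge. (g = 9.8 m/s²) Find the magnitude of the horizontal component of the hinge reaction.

H_x ≈ 623 N

Take torques about the hinge: T sin 48° · 3.4 = 17×9.8×2.85 + 361×5.2 = 2352 N·m.
So T = 2352 / (0.7431 × 3.4) = 930.87 N.
ΣF_x = 0: H_x = T cos 48° = 622.87 N.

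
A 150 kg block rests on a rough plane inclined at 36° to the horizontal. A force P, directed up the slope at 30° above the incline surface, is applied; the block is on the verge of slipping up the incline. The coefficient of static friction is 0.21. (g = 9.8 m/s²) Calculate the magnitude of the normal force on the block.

On the verge of sliding up the incline, friction equals μN and acts down the slope.
Perpendicular: N + P sin 30° = W cos 36° = 1189 N.
Along incline: P cos 30° = W sin 36° + μN  with W sin 36° = 864 N.
Solving the pair for P and N: P = 1147 N, N = 615.7 N (and f = μN = 129.3 N).

N ≈ 616 N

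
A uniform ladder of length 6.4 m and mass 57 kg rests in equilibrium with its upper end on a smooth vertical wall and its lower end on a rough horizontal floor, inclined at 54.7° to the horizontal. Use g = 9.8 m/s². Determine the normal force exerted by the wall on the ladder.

Torques about the foot: N_wall · 6.4 sin 54.7° = 57×9.8×3.2 cos 54.7° → N_wall = 197.76 N.

N_wall ≈ 198 N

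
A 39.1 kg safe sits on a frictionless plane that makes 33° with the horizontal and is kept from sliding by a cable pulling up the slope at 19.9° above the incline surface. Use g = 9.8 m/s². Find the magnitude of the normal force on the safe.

Take axes along and perpendicular to the incline. Weight components: W sin 33° = 208.7 N down-slope, W cos 33° = 321.4 N into the surface.
Along incline: T cos 19.9° = W sin 33° → T = 221.9 N.
Perpendicular: N = W cos 33° − T sin 19.9° = 245.8 N.

N ≈ 246 N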